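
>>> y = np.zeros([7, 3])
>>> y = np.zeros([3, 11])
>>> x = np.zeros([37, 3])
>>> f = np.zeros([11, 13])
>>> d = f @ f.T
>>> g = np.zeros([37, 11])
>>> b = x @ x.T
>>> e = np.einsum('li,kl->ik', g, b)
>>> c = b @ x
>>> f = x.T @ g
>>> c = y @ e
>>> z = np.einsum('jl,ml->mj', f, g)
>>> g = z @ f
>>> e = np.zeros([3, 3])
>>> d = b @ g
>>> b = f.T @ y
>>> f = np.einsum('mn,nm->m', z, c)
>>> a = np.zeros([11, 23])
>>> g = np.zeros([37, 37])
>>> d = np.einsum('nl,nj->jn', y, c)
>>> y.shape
(3, 11)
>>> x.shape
(37, 3)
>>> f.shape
(37,)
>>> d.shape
(37, 3)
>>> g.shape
(37, 37)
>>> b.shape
(11, 11)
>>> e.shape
(3, 3)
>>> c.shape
(3, 37)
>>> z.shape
(37, 3)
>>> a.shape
(11, 23)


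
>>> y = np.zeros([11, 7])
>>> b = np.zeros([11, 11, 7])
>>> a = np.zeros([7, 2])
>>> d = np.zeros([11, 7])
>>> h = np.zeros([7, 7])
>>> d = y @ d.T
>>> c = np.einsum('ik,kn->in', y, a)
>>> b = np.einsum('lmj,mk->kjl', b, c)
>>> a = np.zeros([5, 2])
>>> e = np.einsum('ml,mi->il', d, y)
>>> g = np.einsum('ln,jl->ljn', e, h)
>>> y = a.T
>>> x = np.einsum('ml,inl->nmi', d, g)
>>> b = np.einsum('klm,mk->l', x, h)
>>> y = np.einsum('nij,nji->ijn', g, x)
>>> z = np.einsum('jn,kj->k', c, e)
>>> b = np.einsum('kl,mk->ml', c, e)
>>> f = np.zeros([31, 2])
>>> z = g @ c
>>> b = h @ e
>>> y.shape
(7, 11, 7)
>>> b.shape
(7, 11)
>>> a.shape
(5, 2)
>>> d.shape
(11, 11)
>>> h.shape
(7, 7)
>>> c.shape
(11, 2)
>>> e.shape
(7, 11)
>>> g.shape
(7, 7, 11)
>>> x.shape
(7, 11, 7)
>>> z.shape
(7, 7, 2)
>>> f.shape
(31, 2)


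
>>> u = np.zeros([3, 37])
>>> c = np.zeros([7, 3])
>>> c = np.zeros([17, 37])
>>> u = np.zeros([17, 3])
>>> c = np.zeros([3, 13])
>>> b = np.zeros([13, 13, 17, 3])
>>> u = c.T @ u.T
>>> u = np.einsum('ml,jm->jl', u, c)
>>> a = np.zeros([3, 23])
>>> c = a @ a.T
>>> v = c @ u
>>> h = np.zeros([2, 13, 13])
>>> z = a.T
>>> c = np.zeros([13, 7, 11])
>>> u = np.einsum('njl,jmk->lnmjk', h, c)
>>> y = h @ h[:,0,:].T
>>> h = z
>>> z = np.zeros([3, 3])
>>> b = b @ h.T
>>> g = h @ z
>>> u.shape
(13, 2, 7, 13, 11)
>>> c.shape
(13, 7, 11)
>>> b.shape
(13, 13, 17, 23)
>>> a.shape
(3, 23)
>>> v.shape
(3, 17)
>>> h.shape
(23, 3)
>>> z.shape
(3, 3)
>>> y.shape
(2, 13, 2)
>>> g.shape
(23, 3)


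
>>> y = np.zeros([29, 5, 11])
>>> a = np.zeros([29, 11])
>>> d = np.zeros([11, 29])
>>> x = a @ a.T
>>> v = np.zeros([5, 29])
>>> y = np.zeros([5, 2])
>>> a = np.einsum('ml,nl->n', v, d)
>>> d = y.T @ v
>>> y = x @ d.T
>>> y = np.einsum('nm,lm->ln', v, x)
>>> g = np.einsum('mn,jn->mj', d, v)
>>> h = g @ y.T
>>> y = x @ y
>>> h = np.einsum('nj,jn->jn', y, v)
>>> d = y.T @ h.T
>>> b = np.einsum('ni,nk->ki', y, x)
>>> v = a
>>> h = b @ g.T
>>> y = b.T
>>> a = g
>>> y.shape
(5, 29)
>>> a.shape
(2, 5)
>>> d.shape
(5, 5)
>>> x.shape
(29, 29)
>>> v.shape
(11,)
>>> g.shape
(2, 5)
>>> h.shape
(29, 2)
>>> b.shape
(29, 5)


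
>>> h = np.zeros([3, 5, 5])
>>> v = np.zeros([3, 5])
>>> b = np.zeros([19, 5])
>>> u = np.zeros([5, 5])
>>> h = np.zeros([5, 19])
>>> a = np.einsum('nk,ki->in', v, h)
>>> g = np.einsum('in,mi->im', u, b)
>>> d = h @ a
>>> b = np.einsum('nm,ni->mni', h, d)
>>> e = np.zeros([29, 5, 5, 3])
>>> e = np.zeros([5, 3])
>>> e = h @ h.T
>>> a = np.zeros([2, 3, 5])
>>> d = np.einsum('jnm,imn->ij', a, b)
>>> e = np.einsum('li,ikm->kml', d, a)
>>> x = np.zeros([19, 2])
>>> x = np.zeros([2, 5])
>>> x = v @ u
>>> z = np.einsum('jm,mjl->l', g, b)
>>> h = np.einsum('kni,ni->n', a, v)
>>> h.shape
(3,)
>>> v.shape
(3, 5)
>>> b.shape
(19, 5, 3)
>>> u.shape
(5, 5)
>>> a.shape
(2, 3, 5)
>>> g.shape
(5, 19)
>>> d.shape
(19, 2)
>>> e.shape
(3, 5, 19)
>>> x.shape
(3, 5)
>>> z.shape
(3,)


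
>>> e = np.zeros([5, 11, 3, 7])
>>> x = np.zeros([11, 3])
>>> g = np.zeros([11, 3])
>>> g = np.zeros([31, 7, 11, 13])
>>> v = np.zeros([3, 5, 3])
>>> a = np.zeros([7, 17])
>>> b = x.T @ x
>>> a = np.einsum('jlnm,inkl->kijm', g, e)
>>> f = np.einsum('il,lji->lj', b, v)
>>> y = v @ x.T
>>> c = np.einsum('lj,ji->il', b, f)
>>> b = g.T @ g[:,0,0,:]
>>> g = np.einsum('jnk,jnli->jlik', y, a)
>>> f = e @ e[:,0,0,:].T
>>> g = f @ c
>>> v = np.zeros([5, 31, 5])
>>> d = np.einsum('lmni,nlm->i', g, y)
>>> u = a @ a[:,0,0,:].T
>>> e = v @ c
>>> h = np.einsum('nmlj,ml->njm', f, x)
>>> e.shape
(5, 31, 3)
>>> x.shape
(11, 3)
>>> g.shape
(5, 11, 3, 3)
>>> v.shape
(5, 31, 5)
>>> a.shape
(3, 5, 31, 13)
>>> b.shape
(13, 11, 7, 13)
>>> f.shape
(5, 11, 3, 5)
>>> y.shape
(3, 5, 11)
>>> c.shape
(5, 3)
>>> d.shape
(3,)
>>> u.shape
(3, 5, 31, 3)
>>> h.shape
(5, 5, 11)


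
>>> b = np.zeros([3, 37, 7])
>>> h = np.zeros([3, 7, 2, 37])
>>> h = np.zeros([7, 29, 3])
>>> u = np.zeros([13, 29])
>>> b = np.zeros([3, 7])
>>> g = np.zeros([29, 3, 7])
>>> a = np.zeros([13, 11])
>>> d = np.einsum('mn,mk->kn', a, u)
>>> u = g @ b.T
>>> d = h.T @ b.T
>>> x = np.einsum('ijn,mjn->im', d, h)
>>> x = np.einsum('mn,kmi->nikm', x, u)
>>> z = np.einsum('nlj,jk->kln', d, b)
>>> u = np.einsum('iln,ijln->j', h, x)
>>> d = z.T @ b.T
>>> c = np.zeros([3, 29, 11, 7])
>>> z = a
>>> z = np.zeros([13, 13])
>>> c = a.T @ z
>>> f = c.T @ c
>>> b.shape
(3, 7)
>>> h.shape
(7, 29, 3)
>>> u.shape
(3,)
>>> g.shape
(29, 3, 7)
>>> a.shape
(13, 11)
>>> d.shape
(3, 29, 3)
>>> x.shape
(7, 3, 29, 3)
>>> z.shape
(13, 13)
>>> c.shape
(11, 13)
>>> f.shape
(13, 13)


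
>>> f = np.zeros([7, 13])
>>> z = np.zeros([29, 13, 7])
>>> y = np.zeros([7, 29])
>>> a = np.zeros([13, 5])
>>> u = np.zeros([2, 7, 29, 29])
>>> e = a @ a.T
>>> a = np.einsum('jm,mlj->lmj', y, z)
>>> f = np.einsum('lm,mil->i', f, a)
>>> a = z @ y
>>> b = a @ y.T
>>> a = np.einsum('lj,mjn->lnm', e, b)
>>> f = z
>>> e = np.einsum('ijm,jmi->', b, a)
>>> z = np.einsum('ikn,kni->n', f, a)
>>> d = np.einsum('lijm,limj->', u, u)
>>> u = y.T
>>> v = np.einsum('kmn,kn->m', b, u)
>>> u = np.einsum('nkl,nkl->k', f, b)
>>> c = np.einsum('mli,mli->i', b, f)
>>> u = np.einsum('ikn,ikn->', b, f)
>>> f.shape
(29, 13, 7)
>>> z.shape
(7,)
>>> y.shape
(7, 29)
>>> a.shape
(13, 7, 29)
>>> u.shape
()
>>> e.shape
()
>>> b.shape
(29, 13, 7)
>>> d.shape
()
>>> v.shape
(13,)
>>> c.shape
(7,)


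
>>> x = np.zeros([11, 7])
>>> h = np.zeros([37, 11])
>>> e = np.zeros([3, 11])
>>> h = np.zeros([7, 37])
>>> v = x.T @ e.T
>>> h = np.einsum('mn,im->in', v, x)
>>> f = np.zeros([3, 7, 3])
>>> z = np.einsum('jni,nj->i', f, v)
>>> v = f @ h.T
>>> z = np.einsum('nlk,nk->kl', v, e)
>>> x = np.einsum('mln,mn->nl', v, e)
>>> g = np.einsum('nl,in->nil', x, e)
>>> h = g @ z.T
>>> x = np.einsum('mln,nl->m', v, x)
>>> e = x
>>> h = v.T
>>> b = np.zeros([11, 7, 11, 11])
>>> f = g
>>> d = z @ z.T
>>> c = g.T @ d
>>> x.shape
(3,)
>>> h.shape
(11, 7, 3)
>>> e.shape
(3,)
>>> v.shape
(3, 7, 11)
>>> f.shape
(11, 3, 7)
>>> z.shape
(11, 7)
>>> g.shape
(11, 3, 7)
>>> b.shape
(11, 7, 11, 11)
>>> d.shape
(11, 11)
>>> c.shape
(7, 3, 11)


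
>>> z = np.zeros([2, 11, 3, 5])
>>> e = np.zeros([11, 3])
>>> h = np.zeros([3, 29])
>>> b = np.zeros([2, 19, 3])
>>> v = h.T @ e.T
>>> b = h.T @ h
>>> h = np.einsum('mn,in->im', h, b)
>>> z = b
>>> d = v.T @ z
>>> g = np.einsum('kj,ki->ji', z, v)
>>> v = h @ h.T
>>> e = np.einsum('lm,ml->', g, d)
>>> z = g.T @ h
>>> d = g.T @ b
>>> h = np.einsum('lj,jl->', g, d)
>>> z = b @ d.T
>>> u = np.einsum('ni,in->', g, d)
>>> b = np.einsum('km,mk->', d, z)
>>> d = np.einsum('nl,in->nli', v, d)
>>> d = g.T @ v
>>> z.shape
(29, 11)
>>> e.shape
()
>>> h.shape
()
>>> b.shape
()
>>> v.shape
(29, 29)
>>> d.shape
(11, 29)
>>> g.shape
(29, 11)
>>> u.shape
()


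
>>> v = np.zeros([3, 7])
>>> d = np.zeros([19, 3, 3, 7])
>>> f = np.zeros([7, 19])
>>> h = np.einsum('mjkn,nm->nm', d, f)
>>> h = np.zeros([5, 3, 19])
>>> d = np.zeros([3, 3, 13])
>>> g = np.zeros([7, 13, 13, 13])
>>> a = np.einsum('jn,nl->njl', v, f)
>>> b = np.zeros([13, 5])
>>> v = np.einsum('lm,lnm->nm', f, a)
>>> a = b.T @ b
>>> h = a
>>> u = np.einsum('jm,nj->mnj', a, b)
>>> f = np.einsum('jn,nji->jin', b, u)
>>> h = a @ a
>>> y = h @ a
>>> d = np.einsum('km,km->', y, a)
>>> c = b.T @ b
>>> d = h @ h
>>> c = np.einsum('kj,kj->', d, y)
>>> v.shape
(3, 19)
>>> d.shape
(5, 5)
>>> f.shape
(13, 5, 5)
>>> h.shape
(5, 5)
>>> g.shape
(7, 13, 13, 13)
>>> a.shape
(5, 5)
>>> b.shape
(13, 5)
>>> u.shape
(5, 13, 5)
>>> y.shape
(5, 5)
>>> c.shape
()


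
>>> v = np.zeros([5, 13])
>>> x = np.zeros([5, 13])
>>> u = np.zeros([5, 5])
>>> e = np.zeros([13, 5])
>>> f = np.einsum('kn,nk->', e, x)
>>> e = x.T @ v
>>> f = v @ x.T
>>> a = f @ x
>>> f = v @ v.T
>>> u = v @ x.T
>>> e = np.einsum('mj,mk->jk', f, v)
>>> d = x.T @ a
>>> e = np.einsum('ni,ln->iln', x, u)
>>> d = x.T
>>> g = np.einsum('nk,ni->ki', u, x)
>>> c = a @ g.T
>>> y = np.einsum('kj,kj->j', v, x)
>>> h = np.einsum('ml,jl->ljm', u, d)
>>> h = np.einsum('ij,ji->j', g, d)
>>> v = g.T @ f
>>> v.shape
(13, 5)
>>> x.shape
(5, 13)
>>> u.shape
(5, 5)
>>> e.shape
(13, 5, 5)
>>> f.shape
(5, 5)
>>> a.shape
(5, 13)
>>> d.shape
(13, 5)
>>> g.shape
(5, 13)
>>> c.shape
(5, 5)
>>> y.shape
(13,)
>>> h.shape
(13,)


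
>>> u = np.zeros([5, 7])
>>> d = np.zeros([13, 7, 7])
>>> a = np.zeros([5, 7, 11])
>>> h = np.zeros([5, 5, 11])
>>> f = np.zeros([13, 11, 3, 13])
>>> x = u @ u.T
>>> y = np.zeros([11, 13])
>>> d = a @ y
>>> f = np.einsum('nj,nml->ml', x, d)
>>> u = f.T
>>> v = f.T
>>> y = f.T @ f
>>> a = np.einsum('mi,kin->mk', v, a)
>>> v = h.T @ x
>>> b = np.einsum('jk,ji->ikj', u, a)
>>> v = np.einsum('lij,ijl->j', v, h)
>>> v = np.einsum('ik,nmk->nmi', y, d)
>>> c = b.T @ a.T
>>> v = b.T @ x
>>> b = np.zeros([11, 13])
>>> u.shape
(13, 7)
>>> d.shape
(5, 7, 13)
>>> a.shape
(13, 5)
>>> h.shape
(5, 5, 11)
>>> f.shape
(7, 13)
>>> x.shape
(5, 5)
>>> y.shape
(13, 13)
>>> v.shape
(13, 7, 5)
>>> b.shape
(11, 13)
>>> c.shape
(13, 7, 13)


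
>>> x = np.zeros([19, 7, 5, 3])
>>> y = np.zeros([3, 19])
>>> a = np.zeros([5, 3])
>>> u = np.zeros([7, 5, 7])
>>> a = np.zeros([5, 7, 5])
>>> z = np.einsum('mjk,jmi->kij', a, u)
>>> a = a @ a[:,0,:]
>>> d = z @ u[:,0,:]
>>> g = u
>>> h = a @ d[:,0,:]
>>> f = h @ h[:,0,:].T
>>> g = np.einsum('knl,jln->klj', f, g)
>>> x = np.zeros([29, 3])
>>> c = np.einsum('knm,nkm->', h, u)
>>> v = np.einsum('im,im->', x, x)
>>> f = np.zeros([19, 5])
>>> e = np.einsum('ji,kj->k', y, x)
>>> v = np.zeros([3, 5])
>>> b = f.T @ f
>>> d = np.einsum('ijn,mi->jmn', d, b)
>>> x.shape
(29, 3)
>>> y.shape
(3, 19)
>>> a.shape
(5, 7, 5)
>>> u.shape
(7, 5, 7)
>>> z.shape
(5, 7, 7)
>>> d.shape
(7, 5, 7)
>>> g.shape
(5, 5, 7)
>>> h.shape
(5, 7, 7)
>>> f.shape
(19, 5)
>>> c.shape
()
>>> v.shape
(3, 5)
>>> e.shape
(29,)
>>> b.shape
(5, 5)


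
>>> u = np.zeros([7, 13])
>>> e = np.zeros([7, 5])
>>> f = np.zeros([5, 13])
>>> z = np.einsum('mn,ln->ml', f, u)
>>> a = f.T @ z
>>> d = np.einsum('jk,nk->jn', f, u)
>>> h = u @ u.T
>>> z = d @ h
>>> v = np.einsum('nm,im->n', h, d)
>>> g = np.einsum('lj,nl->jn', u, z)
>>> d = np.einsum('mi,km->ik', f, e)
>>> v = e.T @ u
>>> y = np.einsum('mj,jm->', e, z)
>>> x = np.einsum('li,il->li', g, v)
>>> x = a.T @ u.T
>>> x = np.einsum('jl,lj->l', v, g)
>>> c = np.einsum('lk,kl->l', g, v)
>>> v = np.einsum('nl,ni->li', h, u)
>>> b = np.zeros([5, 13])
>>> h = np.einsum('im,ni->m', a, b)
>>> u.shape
(7, 13)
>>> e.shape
(7, 5)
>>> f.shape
(5, 13)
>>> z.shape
(5, 7)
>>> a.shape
(13, 7)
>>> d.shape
(13, 7)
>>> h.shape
(7,)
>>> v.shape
(7, 13)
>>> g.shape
(13, 5)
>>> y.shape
()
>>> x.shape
(13,)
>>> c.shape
(13,)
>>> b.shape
(5, 13)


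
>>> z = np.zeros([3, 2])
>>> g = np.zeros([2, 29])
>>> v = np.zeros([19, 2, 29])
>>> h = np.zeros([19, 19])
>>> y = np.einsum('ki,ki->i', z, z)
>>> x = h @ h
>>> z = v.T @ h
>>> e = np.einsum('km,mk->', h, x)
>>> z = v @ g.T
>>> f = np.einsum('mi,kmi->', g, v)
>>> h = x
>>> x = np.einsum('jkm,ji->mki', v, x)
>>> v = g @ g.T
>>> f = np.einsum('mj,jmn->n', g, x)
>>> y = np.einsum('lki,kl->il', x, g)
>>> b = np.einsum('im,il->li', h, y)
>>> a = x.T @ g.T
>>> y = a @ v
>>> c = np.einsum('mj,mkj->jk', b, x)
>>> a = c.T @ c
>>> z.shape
(19, 2, 2)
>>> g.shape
(2, 29)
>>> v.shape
(2, 2)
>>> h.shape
(19, 19)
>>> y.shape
(19, 2, 2)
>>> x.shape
(29, 2, 19)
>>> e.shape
()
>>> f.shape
(19,)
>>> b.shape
(29, 19)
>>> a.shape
(2, 2)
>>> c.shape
(19, 2)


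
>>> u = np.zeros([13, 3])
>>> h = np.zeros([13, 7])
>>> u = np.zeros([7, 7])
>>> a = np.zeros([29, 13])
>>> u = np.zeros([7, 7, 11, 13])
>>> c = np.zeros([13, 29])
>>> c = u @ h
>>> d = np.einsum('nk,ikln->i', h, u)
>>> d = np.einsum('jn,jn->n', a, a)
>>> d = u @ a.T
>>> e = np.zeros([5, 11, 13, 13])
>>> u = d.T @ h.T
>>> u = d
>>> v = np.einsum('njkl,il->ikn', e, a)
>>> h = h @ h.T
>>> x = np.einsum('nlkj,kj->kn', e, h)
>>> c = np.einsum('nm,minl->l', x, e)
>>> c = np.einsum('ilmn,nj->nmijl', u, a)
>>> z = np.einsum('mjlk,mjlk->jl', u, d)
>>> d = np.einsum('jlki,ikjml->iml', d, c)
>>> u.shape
(7, 7, 11, 29)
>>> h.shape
(13, 13)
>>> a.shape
(29, 13)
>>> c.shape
(29, 11, 7, 13, 7)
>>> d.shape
(29, 13, 7)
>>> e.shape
(5, 11, 13, 13)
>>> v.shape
(29, 13, 5)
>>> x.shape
(13, 5)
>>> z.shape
(7, 11)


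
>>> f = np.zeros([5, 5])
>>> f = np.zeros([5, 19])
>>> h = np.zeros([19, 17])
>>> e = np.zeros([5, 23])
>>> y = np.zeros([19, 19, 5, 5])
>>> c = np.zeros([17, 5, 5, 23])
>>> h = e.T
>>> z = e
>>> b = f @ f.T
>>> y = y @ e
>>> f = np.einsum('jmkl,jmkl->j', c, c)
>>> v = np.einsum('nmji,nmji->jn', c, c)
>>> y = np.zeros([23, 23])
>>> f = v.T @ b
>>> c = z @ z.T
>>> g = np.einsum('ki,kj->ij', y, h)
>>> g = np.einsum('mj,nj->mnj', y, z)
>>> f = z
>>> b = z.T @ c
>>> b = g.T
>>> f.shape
(5, 23)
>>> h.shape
(23, 5)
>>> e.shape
(5, 23)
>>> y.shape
(23, 23)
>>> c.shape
(5, 5)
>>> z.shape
(5, 23)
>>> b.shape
(23, 5, 23)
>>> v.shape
(5, 17)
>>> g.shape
(23, 5, 23)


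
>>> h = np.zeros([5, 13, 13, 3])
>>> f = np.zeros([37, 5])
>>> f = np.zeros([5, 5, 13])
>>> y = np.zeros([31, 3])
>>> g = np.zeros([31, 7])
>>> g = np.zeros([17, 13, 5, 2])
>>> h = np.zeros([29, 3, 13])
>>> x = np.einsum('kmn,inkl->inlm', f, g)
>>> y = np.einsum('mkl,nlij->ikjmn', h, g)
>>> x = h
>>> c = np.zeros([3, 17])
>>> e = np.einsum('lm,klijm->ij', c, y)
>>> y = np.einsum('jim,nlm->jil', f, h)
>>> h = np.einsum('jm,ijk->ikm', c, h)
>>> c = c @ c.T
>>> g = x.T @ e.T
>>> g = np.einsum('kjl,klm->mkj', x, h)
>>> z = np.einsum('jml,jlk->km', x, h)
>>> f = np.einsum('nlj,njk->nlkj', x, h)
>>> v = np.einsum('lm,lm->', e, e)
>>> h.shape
(29, 13, 17)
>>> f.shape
(29, 3, 17, 13)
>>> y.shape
(5, 5, 3)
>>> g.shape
(17, 29, 3)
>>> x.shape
(29, 3, 13)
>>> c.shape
(3, 3)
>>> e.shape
(2, 29)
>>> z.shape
(17, 3)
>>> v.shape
()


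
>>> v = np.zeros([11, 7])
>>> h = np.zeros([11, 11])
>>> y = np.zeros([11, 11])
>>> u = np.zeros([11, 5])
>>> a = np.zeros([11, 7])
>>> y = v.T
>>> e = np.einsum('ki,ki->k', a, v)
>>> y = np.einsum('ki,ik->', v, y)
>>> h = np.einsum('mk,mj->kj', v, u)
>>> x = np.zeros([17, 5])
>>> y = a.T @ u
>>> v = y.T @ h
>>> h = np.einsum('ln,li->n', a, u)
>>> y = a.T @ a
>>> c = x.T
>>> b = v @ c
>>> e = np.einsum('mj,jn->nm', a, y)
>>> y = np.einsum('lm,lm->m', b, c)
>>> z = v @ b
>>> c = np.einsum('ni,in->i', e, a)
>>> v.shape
(5, 5)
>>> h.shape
(7,)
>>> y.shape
(17,)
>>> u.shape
(11, 5)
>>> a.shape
(11, 7)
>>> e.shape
(7, 11)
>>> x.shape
(17, 5)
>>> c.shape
(11,)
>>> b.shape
(5, 17)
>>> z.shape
(5, 17)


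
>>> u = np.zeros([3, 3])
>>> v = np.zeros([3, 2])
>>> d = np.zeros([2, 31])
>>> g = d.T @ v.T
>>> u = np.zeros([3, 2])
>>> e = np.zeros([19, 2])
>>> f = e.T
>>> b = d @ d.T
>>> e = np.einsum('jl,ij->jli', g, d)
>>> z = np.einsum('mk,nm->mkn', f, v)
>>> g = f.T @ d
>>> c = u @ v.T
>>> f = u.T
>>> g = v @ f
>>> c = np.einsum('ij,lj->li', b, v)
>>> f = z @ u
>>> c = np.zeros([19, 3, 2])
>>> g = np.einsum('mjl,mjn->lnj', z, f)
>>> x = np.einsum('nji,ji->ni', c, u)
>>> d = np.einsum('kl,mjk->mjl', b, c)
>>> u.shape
(3, 2)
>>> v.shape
(3, 2)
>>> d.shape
(19, 3, 2)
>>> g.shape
(3, 2, 19)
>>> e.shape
(31, 3, 2)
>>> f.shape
(2, 19, 2)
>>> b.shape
(2, 2)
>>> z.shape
(2, 19, 3)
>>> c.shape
(19, 3, 2)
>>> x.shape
(19, 2)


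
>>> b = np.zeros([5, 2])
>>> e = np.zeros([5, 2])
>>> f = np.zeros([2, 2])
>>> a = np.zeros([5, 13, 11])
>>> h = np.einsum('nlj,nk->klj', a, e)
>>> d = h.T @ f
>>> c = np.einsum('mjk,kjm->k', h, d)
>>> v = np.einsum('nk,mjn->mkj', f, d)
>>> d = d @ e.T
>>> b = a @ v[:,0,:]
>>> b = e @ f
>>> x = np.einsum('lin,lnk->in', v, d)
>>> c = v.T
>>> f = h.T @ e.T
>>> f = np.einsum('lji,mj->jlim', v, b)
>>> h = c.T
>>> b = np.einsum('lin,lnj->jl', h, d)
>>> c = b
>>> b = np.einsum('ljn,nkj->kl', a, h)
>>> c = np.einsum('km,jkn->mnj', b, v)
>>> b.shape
(2, 5)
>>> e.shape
(5, 2)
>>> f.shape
(2, 11, 13, 5)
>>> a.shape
(5, 13, 11)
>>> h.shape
(11, 2, 13)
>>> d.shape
(11, 13, 5)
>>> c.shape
(5, 13, 11)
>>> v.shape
(11, 2, 13)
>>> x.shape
(2, 13)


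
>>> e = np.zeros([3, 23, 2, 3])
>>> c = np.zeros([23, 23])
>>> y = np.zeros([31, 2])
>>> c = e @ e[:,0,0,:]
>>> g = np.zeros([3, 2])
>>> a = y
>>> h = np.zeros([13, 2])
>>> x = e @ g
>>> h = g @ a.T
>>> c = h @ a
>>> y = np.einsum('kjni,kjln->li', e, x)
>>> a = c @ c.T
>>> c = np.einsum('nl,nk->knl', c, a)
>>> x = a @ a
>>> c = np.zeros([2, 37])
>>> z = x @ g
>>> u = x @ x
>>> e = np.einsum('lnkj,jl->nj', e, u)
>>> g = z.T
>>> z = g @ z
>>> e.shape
(23, 3)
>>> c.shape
(2, 37)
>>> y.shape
(2, 3)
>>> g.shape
(2, 3)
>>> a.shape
(3, 3)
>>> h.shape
(3, 31)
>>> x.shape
(3, 3)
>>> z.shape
(2, 2)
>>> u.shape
(3, 3)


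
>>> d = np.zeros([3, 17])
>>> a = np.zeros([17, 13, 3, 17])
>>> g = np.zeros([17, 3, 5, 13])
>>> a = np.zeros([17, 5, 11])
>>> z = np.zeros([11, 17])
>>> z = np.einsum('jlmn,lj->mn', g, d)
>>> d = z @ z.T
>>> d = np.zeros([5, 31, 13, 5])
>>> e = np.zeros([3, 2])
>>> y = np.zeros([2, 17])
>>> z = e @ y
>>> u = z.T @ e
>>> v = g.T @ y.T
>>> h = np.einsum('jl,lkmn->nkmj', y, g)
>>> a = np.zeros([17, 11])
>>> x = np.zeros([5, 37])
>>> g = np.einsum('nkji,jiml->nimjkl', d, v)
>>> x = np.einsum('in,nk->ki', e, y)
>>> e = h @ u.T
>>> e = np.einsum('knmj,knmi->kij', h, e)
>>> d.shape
(5, 31, 13, 5)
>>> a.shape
(17, 11)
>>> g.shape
(5, 5, 3, 13, 31, 2)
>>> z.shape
(3, 17)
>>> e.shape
(13, 17, 2)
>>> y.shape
(2, 17)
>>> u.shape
(17, 2)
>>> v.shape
(13, 5, 3, 2)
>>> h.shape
(13, 3, 5, 2)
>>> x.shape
(17, 3)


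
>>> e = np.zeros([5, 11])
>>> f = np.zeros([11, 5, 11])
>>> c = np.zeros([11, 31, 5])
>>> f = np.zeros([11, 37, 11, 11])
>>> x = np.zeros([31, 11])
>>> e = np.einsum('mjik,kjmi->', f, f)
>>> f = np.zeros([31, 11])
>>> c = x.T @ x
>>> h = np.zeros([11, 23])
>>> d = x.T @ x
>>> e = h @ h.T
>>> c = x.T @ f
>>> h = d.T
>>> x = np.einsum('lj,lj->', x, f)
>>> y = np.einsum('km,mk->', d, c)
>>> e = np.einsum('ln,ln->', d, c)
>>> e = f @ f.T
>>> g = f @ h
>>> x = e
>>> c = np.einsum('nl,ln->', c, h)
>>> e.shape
(31, 31)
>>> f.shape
(31, 11)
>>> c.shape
()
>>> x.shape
(31, 31)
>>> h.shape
(11, 11)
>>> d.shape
(11, 11)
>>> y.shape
()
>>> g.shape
(31, 11)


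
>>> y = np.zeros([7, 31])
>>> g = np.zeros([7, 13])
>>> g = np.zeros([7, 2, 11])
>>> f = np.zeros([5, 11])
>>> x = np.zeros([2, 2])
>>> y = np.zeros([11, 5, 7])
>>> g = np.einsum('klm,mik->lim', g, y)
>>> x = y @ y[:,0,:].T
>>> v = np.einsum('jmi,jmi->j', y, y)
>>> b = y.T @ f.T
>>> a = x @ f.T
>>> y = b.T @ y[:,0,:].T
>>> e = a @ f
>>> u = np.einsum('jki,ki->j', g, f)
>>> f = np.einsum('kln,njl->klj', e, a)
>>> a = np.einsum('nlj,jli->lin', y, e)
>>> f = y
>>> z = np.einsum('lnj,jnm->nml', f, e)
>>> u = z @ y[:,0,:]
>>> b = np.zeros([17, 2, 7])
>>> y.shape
(5, 5, 11)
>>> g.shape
(2, 5, 11)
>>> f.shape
(5, 5, 11)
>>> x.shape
(11, 5, 11)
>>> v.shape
(11,)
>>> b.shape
(17, 2, 7)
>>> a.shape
(5, 11, 5)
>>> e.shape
(11, 5, 11)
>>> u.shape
(5, 11, 11)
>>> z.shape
(5, 11, 5)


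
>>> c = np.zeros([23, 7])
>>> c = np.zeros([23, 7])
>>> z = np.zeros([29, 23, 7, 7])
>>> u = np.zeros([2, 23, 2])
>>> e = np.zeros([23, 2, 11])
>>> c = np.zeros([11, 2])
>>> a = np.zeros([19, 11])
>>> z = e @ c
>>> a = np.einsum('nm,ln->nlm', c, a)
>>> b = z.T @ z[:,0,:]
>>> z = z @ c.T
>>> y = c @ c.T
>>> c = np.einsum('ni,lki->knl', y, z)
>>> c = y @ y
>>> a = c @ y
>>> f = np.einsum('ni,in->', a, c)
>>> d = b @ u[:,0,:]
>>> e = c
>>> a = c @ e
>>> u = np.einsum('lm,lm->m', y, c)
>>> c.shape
(11, 11)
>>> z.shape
(23, 2, 11)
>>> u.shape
(11,)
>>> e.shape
(11, 11)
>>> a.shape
(11, 11)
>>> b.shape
(2, 2, 2)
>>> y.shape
(11, 11)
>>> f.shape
()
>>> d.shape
(2, 2, 2)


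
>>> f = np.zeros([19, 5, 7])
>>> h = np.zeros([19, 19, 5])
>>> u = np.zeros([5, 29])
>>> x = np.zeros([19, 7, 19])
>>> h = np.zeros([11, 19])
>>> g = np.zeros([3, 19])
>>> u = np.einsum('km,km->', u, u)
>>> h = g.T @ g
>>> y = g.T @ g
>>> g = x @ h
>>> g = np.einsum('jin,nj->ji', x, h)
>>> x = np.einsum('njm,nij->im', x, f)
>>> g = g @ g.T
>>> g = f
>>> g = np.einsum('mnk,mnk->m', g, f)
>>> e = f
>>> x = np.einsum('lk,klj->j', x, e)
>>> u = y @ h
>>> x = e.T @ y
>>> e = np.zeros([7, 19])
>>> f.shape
(19, 5, 7)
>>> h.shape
(19, 19)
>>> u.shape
(19, 19)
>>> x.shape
(7, 5, 19)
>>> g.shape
(19,)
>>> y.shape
(19, 19)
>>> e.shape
(7, 19)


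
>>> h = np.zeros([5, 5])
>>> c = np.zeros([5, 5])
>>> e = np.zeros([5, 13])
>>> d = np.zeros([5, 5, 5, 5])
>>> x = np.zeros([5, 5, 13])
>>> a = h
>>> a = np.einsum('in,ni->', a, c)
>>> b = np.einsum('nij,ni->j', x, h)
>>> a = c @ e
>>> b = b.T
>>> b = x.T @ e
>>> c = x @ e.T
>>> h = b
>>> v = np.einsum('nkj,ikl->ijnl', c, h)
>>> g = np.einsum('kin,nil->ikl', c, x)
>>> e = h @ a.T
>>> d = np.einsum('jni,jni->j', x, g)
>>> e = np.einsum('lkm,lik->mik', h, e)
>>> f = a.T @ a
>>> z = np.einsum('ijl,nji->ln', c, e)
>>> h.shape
(13, 5, 13)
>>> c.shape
(5, 5, 5)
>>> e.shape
(13, 5, 5)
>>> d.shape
(5,)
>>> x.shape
(5, 5, 13)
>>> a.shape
(5, 13)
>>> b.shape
(13, 5, 13)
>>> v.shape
(13, 5, 5, 13)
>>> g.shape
(5, 5, 13)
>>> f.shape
(13, 13)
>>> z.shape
(5, 13)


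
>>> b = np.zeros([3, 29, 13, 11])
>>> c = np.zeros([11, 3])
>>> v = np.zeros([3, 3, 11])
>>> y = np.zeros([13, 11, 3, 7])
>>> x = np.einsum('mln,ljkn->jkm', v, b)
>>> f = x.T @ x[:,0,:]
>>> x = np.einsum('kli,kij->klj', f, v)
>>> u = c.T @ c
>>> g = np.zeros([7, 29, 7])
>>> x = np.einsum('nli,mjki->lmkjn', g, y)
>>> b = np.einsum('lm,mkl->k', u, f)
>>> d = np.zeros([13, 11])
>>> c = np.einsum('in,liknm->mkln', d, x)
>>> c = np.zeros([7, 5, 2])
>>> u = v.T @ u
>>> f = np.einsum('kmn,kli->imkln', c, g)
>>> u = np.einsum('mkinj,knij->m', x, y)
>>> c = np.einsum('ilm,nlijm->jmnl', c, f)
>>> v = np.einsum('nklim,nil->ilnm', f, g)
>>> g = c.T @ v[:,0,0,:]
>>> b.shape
(13,)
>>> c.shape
(29, 2, 7, 5)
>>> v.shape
(29, 7, 7, 2)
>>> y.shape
(13, 11, 3, 7)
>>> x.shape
(29, 13, 3, 11, 7)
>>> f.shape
(7, 5, 7, 29, 2)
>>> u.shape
(29,)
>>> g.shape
(5, 7, 2, 2)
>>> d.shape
(13, 11)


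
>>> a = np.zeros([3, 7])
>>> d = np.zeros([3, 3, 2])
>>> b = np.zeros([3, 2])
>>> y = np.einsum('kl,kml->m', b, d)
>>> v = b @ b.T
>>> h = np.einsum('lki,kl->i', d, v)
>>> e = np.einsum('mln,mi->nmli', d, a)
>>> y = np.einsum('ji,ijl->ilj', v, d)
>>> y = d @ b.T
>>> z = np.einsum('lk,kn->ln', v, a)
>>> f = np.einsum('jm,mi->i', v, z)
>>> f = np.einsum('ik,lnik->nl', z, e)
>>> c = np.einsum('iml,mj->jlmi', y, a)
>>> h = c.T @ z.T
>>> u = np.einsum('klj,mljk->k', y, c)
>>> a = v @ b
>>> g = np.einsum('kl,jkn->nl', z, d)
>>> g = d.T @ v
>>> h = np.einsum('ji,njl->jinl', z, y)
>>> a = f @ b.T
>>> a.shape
(3, 3)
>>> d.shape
(3, 3, 2)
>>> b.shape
(3, 2)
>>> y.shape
(3, 3, 3)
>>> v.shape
(3, 3)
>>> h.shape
(3, 7, 3, 3)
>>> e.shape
(2, 3, 3, 7)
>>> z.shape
(3, 7)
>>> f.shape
(3, 2)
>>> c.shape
(7, 3, 3, 3)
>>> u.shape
(3,)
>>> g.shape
(2, 3, 3)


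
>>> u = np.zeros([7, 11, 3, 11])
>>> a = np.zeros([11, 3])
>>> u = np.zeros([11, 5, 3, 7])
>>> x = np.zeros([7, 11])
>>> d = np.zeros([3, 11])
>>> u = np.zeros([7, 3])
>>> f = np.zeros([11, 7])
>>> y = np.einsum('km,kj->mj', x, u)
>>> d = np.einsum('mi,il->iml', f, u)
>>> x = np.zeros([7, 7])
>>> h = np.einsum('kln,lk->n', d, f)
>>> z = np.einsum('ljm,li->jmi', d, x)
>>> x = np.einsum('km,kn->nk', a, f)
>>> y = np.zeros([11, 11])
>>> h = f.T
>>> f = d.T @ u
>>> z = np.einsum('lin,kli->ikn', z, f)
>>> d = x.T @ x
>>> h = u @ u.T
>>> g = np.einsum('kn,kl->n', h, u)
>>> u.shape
(7, 3)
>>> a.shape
(11, 3)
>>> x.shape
(7, 11)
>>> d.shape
(11, 11)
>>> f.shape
(3, 11, 3)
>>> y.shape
(11, 11)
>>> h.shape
(7, 7)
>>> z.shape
(3, 3, 7)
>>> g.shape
(7,)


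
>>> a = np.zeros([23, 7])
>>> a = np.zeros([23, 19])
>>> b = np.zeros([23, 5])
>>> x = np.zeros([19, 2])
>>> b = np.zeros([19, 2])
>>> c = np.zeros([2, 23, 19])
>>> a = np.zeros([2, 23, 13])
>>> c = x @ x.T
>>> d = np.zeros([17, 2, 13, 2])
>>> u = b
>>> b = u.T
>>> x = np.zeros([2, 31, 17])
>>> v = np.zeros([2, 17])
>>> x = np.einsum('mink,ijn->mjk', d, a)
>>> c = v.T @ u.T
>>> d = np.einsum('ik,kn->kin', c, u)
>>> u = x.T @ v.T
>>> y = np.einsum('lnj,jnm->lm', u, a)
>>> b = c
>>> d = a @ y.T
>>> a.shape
(2, 23, 13)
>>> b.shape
(17, 19)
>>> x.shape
(17, 23, 2)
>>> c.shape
(17, 19)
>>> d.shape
(2, 23, 2)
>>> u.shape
(2, 23, 2)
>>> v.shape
(2, 17)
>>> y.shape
(2, 13)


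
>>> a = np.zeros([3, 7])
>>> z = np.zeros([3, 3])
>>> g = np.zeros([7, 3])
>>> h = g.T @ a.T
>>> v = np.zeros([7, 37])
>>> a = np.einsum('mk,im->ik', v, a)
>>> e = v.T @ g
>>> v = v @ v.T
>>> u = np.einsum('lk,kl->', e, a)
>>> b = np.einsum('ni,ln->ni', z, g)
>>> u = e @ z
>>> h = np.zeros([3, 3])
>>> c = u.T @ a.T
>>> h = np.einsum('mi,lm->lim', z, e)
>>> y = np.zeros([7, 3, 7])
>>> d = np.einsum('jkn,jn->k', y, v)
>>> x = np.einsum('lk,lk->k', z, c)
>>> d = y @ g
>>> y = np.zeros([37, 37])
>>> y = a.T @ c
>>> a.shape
(3, 37)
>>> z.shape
(3, 3)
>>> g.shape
(7, 3)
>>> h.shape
(37, 3, 3)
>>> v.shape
(7, 7)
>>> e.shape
(37, 3)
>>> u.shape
(37, 3)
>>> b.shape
(3, 3)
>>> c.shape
(3, 3)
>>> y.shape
(37, 3)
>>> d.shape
(7, 3, 3)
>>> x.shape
(3,)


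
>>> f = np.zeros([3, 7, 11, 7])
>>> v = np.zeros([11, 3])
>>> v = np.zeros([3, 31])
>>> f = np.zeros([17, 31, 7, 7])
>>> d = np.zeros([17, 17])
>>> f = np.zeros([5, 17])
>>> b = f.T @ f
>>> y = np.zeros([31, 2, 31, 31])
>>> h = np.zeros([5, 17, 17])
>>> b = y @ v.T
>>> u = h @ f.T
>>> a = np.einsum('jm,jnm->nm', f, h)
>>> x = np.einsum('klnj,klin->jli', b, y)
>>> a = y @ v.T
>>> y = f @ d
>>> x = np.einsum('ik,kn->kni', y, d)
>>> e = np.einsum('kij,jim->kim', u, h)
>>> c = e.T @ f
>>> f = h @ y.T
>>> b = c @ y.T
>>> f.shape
(5, 17, 5)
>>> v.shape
(3, 31)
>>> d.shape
(17, 17)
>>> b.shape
(17, 17, 5)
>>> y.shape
(5, 17)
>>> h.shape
(5, 17, 17)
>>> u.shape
(5, 17, 5)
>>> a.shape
(31, 2, 31, 3)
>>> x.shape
(17, 17, 5)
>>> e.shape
(5, 17, 17)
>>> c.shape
(17, 17, 17)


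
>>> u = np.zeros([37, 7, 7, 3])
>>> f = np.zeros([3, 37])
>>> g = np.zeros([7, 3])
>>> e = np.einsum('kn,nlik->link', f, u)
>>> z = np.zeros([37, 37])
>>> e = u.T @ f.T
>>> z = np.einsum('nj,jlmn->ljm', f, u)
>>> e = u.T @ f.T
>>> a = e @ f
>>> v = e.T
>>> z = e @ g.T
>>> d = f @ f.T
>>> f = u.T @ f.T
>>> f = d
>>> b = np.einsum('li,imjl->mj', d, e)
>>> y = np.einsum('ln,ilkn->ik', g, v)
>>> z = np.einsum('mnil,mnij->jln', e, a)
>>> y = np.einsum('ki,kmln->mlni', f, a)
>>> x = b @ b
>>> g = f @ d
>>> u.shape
(37, 7, 7, 3)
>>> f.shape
(3, 3)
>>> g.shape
(3, 3)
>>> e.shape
(3, 7, 7, 3)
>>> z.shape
(37, 3, 7)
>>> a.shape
(3, 7, 7, 37)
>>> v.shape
(3, 7, 7, 3)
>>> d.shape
(3, 3)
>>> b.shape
(7, 7)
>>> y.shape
(7, 7, 37, 3)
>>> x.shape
(7, 7)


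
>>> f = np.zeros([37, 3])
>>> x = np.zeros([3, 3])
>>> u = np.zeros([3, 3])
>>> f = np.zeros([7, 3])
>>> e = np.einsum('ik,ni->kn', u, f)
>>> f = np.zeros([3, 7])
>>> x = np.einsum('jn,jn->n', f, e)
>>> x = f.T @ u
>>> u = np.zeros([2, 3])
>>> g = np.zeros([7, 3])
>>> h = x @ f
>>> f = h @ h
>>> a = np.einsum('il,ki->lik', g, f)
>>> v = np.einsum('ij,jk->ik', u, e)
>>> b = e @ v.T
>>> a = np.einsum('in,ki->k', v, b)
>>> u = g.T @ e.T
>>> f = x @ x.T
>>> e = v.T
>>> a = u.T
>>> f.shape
(7, 7)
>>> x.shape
(7, 3)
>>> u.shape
(3, 3)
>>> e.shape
(7, 2)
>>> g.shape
(7, 3)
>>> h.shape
(7, 7)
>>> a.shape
(3, 3)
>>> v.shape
(2, 7)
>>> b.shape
(3, 2)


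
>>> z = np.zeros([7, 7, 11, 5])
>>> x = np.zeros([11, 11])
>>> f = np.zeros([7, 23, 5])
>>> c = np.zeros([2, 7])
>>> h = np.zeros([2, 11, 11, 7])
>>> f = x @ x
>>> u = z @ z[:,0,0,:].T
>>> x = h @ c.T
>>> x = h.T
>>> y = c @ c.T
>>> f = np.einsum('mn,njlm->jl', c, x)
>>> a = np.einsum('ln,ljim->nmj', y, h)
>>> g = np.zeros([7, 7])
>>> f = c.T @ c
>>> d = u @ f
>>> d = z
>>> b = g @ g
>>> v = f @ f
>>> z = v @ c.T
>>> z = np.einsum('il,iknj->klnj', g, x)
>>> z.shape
(11, 7, 11, 2)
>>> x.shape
(7, 11, 11, 2)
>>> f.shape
(7, 7)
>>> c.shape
(2, 7)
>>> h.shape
(2, 11, 11, 7)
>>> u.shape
(7, 7, 11, 7)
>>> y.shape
(2, 2)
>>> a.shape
(2, 7, 11)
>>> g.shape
(7, 7)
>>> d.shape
(7, 7, 11, 5)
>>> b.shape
(7, 7)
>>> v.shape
(7, 7)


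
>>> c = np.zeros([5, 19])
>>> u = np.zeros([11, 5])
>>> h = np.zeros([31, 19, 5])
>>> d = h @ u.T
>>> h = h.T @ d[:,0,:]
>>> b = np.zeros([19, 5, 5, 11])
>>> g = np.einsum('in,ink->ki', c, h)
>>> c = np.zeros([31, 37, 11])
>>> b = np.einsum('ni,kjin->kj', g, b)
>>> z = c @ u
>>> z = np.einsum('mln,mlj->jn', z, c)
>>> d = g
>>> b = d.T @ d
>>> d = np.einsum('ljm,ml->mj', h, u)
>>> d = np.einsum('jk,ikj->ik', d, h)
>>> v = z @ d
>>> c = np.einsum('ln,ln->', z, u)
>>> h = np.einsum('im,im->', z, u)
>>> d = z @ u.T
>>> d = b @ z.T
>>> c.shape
()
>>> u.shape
(11, 5)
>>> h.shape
()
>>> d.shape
(5, 11)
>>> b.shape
(5, 5)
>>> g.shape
(11, 5)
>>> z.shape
(11, 5)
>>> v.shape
(11, 19)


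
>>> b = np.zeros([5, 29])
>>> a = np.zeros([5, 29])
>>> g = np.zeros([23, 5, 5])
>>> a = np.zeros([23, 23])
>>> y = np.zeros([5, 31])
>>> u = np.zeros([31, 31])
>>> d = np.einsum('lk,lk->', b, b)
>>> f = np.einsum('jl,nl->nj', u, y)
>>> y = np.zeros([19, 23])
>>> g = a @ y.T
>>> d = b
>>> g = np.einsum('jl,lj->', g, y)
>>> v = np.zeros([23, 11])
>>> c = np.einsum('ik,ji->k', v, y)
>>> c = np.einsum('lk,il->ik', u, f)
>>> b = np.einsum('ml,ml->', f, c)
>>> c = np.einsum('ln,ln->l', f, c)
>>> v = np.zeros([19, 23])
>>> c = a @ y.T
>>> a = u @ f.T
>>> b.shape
()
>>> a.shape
(31, 5)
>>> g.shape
()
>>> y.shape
(19, 23)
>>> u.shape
(31, 31)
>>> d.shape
(5, 29)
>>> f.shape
(5, 31)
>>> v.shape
(19, 23)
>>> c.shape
(23, 19)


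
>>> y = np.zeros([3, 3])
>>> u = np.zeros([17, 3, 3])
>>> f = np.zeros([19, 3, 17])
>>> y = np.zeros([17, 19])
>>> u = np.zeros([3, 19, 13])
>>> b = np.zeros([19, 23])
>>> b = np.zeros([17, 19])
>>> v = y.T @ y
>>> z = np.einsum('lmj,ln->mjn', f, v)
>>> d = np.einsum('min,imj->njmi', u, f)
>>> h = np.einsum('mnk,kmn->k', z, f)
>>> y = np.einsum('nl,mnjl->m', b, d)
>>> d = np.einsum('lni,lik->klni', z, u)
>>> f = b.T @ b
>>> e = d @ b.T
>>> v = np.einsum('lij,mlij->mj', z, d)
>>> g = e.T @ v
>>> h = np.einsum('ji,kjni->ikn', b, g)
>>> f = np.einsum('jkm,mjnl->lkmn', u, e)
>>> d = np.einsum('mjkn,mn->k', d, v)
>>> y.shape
(13,)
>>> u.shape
(3, 19, 13)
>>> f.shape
(17, 19, 13, 17)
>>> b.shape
(17, 19)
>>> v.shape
(13, 19)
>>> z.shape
(3, 17, 19)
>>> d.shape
(17,)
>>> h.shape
(19, 17, 3)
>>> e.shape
(13, 3, 17, 17)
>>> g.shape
(17, 17, 3, 19)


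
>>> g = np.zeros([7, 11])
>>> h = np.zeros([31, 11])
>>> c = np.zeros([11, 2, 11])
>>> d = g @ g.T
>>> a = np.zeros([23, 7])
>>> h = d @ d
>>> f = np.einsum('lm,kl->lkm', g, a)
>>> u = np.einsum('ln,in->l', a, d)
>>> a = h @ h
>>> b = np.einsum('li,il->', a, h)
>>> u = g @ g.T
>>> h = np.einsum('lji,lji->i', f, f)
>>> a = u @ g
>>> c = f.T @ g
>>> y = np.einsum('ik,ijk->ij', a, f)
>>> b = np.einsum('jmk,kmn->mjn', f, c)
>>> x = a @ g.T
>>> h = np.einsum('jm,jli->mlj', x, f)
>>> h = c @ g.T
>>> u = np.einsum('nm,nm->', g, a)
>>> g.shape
(7, 11)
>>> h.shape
(11, 23, 7)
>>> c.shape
(11, 23, 11)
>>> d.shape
(7, 7)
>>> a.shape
(7, 11)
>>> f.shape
(7, 23, 11)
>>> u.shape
()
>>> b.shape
(23, 7, 11)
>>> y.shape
(7, 23)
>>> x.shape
(7, 7)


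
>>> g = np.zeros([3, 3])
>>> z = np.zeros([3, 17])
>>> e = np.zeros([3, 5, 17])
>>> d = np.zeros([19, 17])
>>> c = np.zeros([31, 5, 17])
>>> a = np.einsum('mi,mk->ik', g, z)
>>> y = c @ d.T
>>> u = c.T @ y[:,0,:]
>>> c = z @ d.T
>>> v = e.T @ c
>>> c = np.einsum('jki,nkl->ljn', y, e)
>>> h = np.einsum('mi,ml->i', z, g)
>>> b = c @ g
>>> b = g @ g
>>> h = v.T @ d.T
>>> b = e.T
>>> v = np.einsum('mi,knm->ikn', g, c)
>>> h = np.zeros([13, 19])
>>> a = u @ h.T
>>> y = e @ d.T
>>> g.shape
(3, 3)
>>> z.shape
(3, 17)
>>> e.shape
(3, 5, 17)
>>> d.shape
(19, 17)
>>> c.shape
(17, 31, 3)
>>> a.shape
(17, 5, 13)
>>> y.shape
(3, 5, 19)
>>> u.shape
(17, 5, 19)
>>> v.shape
(3, 17, 31)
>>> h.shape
(13, 19)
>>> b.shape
(17, 5, 3)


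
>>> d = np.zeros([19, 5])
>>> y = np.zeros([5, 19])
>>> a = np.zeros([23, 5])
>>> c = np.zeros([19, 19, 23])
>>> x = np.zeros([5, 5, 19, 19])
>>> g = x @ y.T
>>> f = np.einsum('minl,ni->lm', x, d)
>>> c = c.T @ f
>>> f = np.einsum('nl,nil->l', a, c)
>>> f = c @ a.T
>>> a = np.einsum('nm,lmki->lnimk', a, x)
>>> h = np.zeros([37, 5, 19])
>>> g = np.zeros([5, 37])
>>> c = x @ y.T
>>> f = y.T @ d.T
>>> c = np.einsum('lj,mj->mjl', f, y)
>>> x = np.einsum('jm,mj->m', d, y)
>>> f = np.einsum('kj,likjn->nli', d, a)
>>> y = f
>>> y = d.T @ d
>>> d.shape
(19, 5)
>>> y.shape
(5, 5)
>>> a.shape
(5, 23, 19, 5, 19)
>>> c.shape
(5, 19, 19)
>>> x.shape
(5,)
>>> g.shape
(5, 37)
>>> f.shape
(19, 5, 23)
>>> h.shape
(37, 5, 19)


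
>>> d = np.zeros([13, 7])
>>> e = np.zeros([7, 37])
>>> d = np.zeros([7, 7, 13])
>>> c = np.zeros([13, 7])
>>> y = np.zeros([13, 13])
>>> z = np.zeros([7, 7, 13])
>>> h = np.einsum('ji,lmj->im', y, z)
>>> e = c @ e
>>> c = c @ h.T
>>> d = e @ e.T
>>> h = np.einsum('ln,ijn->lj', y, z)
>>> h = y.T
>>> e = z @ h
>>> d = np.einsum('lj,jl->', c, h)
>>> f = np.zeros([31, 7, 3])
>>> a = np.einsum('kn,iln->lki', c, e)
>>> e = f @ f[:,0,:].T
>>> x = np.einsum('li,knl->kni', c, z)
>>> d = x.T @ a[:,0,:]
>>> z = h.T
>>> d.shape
(13, 7, 7)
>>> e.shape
(31, 7, 31)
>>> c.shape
(13, 13)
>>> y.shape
(13, 13)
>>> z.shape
(13, 13)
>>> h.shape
(13, 13)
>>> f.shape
(31, 7, 3)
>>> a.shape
(7, 13, 7)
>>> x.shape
(7, 7, 13)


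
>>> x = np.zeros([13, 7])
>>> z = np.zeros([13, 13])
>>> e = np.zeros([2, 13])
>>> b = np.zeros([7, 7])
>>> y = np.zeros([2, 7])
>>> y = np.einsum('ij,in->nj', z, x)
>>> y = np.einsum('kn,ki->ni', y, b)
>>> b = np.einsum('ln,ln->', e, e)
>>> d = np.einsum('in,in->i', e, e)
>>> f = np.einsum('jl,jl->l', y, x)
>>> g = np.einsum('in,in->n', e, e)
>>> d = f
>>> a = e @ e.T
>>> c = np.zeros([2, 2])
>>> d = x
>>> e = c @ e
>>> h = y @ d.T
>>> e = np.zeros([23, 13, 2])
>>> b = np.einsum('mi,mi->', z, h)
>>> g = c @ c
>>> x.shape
(13, 7)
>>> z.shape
(13, 13)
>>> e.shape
(23, 13, 2)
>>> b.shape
()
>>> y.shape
(13, 7)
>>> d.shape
(13, 7)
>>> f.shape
(7,)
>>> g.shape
(2, 2)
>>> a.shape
(2, 2)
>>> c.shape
(2, 2)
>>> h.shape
(13, 13)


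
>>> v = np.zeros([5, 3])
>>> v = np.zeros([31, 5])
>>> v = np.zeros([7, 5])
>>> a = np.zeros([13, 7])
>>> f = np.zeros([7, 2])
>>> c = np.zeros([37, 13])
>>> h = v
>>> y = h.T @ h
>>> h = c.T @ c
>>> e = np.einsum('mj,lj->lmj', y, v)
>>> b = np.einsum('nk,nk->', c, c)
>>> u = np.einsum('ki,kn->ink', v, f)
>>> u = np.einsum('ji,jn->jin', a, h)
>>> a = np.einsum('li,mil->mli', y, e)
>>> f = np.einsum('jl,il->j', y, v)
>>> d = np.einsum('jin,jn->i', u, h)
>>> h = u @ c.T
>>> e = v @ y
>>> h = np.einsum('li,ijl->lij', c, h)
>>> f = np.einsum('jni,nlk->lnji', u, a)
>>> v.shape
(7, 5)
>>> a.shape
(7, 5, 5)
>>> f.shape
(5, 7, 13, 13)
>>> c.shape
(37, 13)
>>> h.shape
(37, 13, 7)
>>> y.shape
(5, 5)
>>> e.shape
(7, 5)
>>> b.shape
()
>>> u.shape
(13, 7, 13)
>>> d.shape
(7,)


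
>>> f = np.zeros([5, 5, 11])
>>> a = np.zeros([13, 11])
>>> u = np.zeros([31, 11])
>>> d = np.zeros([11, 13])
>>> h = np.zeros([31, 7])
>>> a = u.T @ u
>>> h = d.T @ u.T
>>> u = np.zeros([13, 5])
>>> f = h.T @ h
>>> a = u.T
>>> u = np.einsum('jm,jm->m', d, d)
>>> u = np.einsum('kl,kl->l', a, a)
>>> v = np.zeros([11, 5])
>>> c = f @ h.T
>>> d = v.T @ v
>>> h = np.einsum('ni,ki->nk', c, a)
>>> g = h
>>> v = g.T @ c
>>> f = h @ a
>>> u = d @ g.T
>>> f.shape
(31, 13)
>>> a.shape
(5, 13)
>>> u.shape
(5, 31)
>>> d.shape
(5, 5)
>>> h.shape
(31, 5)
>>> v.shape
(5, 13)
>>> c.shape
(31, 13)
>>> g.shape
(31, 5)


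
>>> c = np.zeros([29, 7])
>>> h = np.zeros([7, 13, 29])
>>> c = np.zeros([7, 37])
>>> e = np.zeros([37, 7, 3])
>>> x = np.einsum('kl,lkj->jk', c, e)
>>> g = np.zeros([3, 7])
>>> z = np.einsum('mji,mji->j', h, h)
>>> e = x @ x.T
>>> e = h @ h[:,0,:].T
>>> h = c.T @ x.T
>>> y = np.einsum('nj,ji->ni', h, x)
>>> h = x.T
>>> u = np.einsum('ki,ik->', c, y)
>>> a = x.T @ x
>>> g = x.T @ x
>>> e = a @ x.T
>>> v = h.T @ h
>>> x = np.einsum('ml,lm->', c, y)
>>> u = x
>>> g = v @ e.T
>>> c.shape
(7, 37)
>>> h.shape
(7, 3)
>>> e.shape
(7, 3)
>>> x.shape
()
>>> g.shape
(3, 7)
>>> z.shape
(13,)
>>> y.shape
(37, 7)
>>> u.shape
()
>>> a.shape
(7, 7)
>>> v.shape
(3, 3)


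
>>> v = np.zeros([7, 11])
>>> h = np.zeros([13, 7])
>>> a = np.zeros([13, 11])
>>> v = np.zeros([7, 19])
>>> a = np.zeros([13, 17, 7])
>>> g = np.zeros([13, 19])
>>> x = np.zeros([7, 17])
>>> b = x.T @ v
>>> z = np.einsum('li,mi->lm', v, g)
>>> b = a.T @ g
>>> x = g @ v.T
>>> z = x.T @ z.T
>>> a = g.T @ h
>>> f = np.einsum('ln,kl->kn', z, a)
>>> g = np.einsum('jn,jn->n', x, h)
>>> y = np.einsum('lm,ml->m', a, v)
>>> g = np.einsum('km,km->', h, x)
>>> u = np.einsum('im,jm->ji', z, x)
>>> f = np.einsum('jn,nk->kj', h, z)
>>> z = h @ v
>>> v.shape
(7, 19)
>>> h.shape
(13, 7)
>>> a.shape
(19, 7)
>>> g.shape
()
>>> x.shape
(13, 7)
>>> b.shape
(7, 17, 19)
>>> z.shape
(13, 19)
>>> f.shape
(7, 13)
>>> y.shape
(7,)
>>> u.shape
(13, 7)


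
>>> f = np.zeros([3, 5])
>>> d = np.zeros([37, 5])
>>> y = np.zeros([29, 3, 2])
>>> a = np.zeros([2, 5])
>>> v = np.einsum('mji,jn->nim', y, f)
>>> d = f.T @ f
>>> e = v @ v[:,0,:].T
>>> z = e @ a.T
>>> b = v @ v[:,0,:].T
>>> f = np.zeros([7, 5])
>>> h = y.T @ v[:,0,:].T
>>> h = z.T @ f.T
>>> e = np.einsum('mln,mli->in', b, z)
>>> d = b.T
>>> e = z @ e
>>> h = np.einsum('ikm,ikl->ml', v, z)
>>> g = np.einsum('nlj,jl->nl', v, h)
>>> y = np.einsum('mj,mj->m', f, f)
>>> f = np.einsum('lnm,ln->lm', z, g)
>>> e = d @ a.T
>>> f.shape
(5, 2)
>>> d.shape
(5, 2, 5)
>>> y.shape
(7,)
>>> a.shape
(2, 5)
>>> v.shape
(5, 2, 29)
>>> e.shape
(5, 2, 2)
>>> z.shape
(5, 2, 2)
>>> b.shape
(5, 2, 5)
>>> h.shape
(29, 2)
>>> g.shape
(5, 2)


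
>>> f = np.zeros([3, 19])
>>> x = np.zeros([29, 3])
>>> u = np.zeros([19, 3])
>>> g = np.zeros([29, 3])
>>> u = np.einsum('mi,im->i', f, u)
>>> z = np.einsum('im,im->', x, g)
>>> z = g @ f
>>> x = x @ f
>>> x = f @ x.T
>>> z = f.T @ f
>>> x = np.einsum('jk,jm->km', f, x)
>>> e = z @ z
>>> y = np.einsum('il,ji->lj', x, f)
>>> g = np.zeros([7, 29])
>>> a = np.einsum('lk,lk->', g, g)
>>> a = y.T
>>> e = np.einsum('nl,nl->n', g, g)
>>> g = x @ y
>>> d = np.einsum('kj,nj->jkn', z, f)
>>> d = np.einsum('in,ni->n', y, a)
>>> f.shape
(3, 19)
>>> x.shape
(19, 29)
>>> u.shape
(19,)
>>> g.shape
(19, 3)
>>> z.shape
(19, 19)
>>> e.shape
(7,)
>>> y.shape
(29, 3)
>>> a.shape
(3, 29)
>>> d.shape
(3,)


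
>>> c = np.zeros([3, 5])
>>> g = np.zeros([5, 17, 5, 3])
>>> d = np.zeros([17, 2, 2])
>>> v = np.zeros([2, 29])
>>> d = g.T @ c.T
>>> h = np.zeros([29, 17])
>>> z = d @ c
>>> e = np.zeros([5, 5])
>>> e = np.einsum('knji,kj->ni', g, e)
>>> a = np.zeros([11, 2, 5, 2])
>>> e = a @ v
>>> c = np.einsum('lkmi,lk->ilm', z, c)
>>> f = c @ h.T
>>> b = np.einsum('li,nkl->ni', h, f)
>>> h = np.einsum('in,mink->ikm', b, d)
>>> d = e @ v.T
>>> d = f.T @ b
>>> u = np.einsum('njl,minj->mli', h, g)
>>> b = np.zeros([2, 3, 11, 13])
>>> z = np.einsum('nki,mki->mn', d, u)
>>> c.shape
(5, 3, 17)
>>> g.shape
(5, 17, 5, 3)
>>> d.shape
(29, 3, 17)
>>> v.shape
(2, 29)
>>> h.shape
(5, 3, 3)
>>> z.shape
(5, 29)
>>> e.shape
(11, 2, 5, 29)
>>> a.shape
(11, 2, 5, 2)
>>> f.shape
(5, 3, 29)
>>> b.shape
(2, 3, 11, 13)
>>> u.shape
(5, 3, 17)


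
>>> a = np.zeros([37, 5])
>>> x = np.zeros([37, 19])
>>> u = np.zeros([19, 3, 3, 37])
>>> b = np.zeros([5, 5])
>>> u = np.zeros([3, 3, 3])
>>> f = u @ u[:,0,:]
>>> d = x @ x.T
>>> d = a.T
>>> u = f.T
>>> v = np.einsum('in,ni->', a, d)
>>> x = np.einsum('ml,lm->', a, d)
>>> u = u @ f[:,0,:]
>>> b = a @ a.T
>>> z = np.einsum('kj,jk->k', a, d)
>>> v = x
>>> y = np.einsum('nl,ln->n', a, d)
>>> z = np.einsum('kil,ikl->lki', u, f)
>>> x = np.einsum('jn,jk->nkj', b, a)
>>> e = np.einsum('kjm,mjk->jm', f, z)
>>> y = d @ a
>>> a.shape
(37, 5)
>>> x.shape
(37, 5, 37)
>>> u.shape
(3, 3, 3)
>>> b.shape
(37, 37)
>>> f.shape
(3, 3, 3)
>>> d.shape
(5, 37)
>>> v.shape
()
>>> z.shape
(3, 3, 3)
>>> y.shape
(5, 5)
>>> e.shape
(3, 3)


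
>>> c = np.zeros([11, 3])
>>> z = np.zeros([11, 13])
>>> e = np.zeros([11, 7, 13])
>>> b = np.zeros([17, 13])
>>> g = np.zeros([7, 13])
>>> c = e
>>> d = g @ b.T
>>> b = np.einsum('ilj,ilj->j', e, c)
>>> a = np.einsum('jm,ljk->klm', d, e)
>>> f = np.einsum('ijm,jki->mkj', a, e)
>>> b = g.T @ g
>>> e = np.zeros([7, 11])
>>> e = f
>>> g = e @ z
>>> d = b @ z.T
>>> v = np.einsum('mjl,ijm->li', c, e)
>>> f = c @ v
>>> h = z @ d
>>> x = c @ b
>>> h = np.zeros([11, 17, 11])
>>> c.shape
(11, 7, 13)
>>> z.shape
(11, 13)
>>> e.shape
(17, 7, 11)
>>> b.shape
(13, 13)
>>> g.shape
(17, 7, 13)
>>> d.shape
(13, 11)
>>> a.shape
(13, 11, 17)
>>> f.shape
(11, 7, 17)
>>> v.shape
(13, 17)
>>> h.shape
(11, 17, 11)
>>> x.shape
(11, 7, 13)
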